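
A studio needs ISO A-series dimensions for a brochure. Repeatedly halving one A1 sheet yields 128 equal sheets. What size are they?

A8

128 = 2^7, so 7 halving steps.
A1 → A2 → … → A8 after 7 steps.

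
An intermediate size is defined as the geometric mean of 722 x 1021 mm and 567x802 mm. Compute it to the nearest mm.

Short side: √(722 · 567) = √409374 ≈ 639.8 → 640 mm
Long side: √(1021 · 802) = √818842 ≈ 904.9 → 905 mm

640 × 905 mm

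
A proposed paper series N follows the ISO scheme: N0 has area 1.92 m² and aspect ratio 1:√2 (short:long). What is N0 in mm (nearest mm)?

1165 × 1648 mm

Let the short side be w mm. Then w · w√2 = 1.92 m² = 1,920,000 mm².
w² = 1,920,000/√2, so w ≈ 1165.2 mm; long side = w√2 ≈ 1647.8 mm.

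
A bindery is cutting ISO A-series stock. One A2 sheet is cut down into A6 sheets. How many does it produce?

Each ISO step halves the sheet: 1 × A2 → 2 × A3 → 4 × A4 → 8 × A5 → …
From A2 to A6 is 4 halving steps: 2^4 = 16.

16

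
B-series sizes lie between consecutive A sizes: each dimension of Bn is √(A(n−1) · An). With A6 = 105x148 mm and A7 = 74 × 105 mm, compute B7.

Short side: √(105 · 74) = √7770 ≈ 88.1 → 88 mm
Long side: √(148 · 105) = √15540 ≈ 124.7 → 125 mm

88 × 125 mm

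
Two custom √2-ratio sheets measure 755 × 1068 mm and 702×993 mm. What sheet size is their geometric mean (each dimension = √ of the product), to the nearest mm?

728 × 1030 mm

Short side: √(755 · 702) = √530010 ≈ 728.0 → 728 mm
Long side: √(1068 · 993) = √1060524 ≈ 1029.8 → 1030 mm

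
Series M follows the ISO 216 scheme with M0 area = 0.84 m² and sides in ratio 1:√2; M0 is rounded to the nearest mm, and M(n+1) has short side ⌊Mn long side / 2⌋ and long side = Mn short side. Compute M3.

272 × 385 mm

Let M0's short side be w mm. w · w√2 = 0.84 m² = 840,000 mm², so w ≈ 770.7 mm and w√2 ≈ 1089.9 mm → M0 = 771 × 1090 mm.
M1: ⌊1090/2⌋ × 771 = 545 × 771 mm
M2: ⌊771/2⌋ × 545 = 385 × 545 mm
M3: ⌊545/2⌋ × 385 = 272 × 385 mm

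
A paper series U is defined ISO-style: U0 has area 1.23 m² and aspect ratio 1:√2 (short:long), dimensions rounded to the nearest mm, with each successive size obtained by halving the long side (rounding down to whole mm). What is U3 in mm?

329 × 466 mm

Let U0's short side be w mm. w · w√2 = 1.23 m² = 1,230,000 mm², so w ≈ 932.6 mm and w√2 ≈ 1318.9 mm → U0 = 933 × 1319 mm.
U1: ⌊1319/2⌋ × 933 = 659 × 933 mm
U2: ⌊933/2⌋ × 659 = 466 × 659 mm
U3: ⌊659/2⌋ × 466 = 329 × 466 mm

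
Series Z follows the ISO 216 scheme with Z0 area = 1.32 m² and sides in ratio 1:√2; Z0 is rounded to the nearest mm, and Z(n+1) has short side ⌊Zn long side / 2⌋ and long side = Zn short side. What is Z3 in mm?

Let Z0's short side be w mm. w · w√2 = 1.32 m² = 1,320,000 mm², so w ≈ 966.1 mm and w√2 ≈ 1366.3 mm → Z0 = 966 × 1366 mm.
Z1: ⌊1366/2⌋ × 966 = 683 × 966 mm
Z2: ⌊966/2⌋ × 683 = 483 × 683 mm
Z3: ⌊683/2⌋ × 483 = 341 × 483 mm

341 × 483 mm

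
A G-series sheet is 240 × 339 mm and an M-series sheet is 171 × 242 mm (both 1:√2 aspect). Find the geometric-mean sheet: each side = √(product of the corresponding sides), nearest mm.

Short side: √(240 · 171) = √41040 ≈ 202.6 → 203 mm
Long side: √(339 · 242) = √82038 ≈ 286.4 → 286 mm

203 × 286 mm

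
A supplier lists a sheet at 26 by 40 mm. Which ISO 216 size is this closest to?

Aspect ratio 40/26 ≈ 1.538 (ISO target is √2 ≈ 1.414).
In the C-series (envelope sizes, between A and B): C10 = 28 × 40 mm.
Off by 2 mm total — nearest standard size.

C10 (28 × 40 mm)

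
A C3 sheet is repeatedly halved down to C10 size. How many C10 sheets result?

128

C3 = 324 × 458 mm; C10 = 28 × 40 mm.
Each halving step doubles the count; 7 steps from C3 to C10.
2^7 = 128.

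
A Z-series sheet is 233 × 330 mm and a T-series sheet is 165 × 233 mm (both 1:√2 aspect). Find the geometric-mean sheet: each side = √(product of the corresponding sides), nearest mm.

Short side: √(233 · 165) = √38445 ≈ 196.1 → 196 mm
Long side: √(330 · 233) = √76890 ≈ 277.3 → 277 mm

196 × 277 mm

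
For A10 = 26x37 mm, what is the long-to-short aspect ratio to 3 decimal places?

37 / 26 = 1.423
ISO 216 targets √2 ≈ 1.414; the +0.009 deviation is from mm rounding.

1.423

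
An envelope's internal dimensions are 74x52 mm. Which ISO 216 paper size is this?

Aspect ratio 74/52 ≈ 1.423 — close to the ISO √2 ≈ 1.414.
In the A-series (A0 area = 1 m²): A8 = 52 × 74 mm.

A8 (52 × 74 mm)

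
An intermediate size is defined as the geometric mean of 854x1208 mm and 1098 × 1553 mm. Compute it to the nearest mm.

Short side: √(854 · 1098) = √937692 ≈ 968.3 → 968 mm
Long side: √(1208 · 1553) = √1876024 ≈ 1369.7 → 1370 mm

968 × 1370 mm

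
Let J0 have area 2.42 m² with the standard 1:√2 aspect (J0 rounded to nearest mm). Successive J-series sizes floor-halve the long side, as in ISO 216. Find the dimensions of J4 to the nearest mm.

327 × 462 mm

Let J0's short side be w mm. w · w√2 = 2.42 m² = 2,420,000 mm², so w ≈ 1308.1 mm and w√2 ≈ 1850.0 mm → J0 = 1308 × 1850 mm.
J1: ⌊1850/2⌋ × 1308 = 925 × 1308 mm
J2: ⌊1308/2⌋ × 925 = 654 × 925 mm
J3: ⌊925/2⌋ × 654 = 462 × 654 mm
J4: ⌊654/2⌋ × 462 = 327 × 462 mm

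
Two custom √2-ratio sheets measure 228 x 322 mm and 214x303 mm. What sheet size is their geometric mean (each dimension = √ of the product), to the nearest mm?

221 × 312 mm

Short side: √(228 · 214) = √48792 ≈ 220.9 → 221 mm
Long side: √(322 · 303) = √97566 ≈ 312.4 → 312 mm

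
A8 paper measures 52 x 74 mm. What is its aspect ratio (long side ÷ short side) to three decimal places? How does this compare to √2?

1.423

74 / 52 = 1.423
ISO 216 targets √2 ≈ 1.414; the +0.009 deviation is from mm rounding.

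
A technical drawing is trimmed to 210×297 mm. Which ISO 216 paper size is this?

Aspect ratio 297/210 ≈ 1.414 — close to the ISO √2 ≈ 1.414.
In the A-series (A0 area = 1 m²): A4 = 210 × 297 mm.

A4 (210 × 297 mm)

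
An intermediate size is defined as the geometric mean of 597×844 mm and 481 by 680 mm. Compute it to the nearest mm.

536 × 758 mm

Short side: √(597 · 481) = √287157 ≈ 535.9 → 536 mm
Long side: √(844 · 680) = √573920 ≈ 757.6 → 758 mm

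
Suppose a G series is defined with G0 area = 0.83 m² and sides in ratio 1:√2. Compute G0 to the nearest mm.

Let the short side be w mm. Then w · w√2 = 0.83 m² = 830,000 mm².
w² = 830,000/√2, so w ≈ 766.1 mm; long side = w√2 ≈ 1083.4 mm.

766 × 1083 mm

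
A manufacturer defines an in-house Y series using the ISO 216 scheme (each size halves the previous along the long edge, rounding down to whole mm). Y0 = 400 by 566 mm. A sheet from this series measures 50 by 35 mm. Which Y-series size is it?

Y7

Y0: 400 × 566 mm
Y1: 283 × 400 mm
Y2: 200 × 283 mm
Y3: 141 × 200 mm
Y4: 100 × 141 mm
Y5: 70 × 100 mm
Y6: 50 × 70 mm
Y7: 35 × 50 mm
Y8: 25 × 35 mm
→ matches Y7.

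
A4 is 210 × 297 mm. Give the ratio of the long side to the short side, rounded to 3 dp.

1.414

297 / 210 = 1.414
Matches √2 ≈ 1.414 — the ISO 216 defining ratio.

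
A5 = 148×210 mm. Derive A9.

A6: ⌊210/2⌋ × 148 = 105 × 148 mm
A7: ⌊148/2⌋ × 105 = 74 × 105 mm
A8: ⌊105/2⌋ × 74 = 52 × 74 mm
A9: ⌊74/2⌋ × 52 = 37 × 52 mm

37 × 52 mm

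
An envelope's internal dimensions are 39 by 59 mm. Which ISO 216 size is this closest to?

Aspect ratio 59/39 ≈ 1.513 (ISO target is √2 ≈ 1.414).
In the C-series (envelope sizes, between A and B): C9 = 40 × 57 mm.
Off by 3 mm total — nearest standard size.

C9 (40 × 57 mm)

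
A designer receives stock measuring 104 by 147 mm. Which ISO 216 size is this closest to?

A6 (105 × 148 mm)

Aspect ratio 147/104 ≈ 1.413 — close to the ISO √2 ≈ 1.414.
In the A-series (A0 area = 1 m²): A6 = 105 × 148 mm.
Off by 2 mm total — nearest standard size.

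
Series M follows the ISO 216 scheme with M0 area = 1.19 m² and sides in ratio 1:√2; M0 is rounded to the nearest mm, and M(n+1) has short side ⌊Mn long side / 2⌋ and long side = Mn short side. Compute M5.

Let M0's short side be w mm. w · w√2 = 1.19 m² = 1,190,000 mm², so w ≈ 917.3 mm and w√2 ≈ 1297.3 mm → M0 = 917 × 1297 mm.
M1: ⌊1297/2⌋ × 917 = 648 × 917 mm
M2: ⌊917/2⌋ × 648 = 458 × 648 mm
M3: ⌊648/2⌋ × 458 = 324 × 458 mm
M4: ⌊458/2⌋ × 324 = 229 × 324 mm
M5: ⌊324/2⌋ × 229 = 162 × 229 mm

162 × 229 mm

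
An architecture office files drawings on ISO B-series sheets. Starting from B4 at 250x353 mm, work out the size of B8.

B5: ⌊353/2⌋ × 250 = 176 × 250 mm
B6: ⌊250/2⌋ × 176 = 125 × 176 mm
B7: ⌊176/2⌋ × 125 = 88 × 125 mm
B8: ⌊125/2⌋ × 88 = 62 × 88 mm

62 × 88 mm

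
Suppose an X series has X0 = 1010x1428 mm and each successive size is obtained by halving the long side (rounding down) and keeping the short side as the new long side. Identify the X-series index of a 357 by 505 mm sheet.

X3

X0: 1010 × 1428 mm
X1: 714 × 1010 mm
X2: 505 × 714 mm
X3: 357 × 505 mm
X4: 252 × 357 mm
→ matches X3.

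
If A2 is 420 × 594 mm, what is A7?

A3: ⌊594/2⌋ × 420 = 297 × 420 mm
A4: ⌊420/2⌋ × 297 = 210 × 297 mm
A5: ⌊297/2⌋ × 210 = 148 × 210 mm
A6: ⌊210/2⌋ × 148 = 105 × 148 mm
A7: ⌊148/2⌋ × 105 = 74 × 105 mm

74 × 105 mm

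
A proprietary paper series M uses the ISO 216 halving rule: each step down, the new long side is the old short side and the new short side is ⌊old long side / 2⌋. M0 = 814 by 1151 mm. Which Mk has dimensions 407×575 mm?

M0: 814 × 1151 mm
M1: 575 × 814 mm
M2: 407 × 575 mm
M3: 287 × 407 mm
→ matches M2.

M2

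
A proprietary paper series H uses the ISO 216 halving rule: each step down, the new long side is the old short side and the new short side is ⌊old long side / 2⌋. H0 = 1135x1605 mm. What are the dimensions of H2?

567 × 802 mm

H1: ⌊1605/2⌋ × 1135 = 802 × 1135 mm
H2: ⌊1135/2⌋ × 802 = 567 × 802 mm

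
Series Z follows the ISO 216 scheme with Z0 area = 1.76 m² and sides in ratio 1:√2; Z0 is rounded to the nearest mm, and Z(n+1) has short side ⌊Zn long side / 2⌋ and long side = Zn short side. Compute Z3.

Let Z0's short side be w mm. w · w√2 = 1.76 m² = 1,760,000 mm², so w ≈ 1115.6 mm and w√2 ≈ 1577.7 mm → Z0 = 1116 × 1578 mm.
Z1: ⌊1578/2⌋ × 1116 = 789 × 1116 mm
Z2: ⌊1116/2⌋ × 789 = 558 × 789 mm
Z3: ⌊789/2⌋ × 558 = 394 × 558 mm

394 × 558 mm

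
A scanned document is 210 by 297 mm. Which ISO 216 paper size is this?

A4 (210 × 297 mm)

Aspect ratio 297/210 ≈ 1.414 — close to the ISO √2 ≈ 1.414.
In the A-series (A0 area = 1 m²): A4 = 210 × 297 mm.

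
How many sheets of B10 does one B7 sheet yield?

8

B7 = 88 × 125 mm; B10 = 31 × 44 mm.
Each halving step doubles the count; 3 steps from B7 to B10.
2^3 = 8.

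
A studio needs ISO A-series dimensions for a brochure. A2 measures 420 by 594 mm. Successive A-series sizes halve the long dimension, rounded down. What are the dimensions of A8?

52 × 74 mm

A3: ⌊594/2⌋ × 420 = 297 × 420 mm
A4: ⌊420/2⌋ × 297 = 210 × 297 mm
A5: ⌊297/2⌋ × 210 = 148 × 210 mm
A6: ⌊210/2⌋ × 148 = 105 × 148 mm
A7: ⌊148/2⌋ × 105 = 74 × 105 mm
A8: ⌊105/2⌋ × 74 = 52 × 74 mm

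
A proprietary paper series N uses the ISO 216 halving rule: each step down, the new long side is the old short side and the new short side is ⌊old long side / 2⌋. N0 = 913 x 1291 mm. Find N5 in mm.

N1: ⌊1291/2⌋ × 913 = 645 × 913 mm
N2: ⌊913/2⌋ × 645 = 456 × 645 mm
N3: ⌊645/2⌋ × 456 = 322 × 456 mm
N4: ⌊456/2⌋ × 322 = 228 × 322 mm
N5: ⌊322/2⌋ × 228 = 161 × 228 mm

161 × 228 mm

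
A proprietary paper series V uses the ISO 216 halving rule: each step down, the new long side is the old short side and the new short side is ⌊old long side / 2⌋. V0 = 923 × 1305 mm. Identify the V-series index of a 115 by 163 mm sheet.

V0: 923 × 1305 mm
V1: 652 × 923 mm
V2: 461 × 652 mm
V3: 326 × 461 mm
V4: 230 × 326 mm
V5: 163 × 230 mm
V6: 115 × 163 mm
V7: 81 × 115 mm
→ matches V6.

V6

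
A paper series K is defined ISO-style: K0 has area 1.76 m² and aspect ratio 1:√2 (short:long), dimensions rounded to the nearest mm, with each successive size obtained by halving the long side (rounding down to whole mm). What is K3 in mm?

394 × 558 mm

Let K0's short side be w mm. w · w√2 = 1.76 m² = 1,760,000 mm², so w ≈ 1115.6 mm and w√2 ≈ 1577.7 mm → K0 = 1116 × 1578 mm.
K1: ⌊1578/2⌋ × 1116 = 789 × 1116 mm
K2: ⌊1116/2⌋ × 789 = 558 × 789 mm
K3: ⌊789/2⌋ × 558 = 394 × 558 mm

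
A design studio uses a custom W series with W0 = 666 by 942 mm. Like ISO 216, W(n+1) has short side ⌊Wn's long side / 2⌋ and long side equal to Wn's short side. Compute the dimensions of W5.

117 × 166 mm

W1: ⌊942/2⌋ × 666 = 471 × 666 mm
W2: ⌊666/2⌋ × 471 = 333 × 471 mm
W3: ⌊471/2⌋ × 333 = 235 × 333 mm
W4: ⌊333/2⌋ × 235 = 166 × 235 mm
W5: ⌊235/2⌋ × 166 = 117 × 166 mm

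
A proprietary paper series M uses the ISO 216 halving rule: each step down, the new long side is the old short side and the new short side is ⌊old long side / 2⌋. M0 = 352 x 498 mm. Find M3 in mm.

124 × 176 mm

M1: ⌊498/2⌋ × 352 = 249 × 352 mm
M2: ⌊352/2⌋ × 249 = 176 × 249 mm
M3: ⌊249/2⌋ × 176 = 124 × 176 mm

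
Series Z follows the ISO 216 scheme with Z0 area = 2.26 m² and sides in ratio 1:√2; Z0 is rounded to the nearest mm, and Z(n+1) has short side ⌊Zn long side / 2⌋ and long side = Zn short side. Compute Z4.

316 × 447 mm

Let Z0's short side be w mm. w · w√2 = 2.26 m² = 2,260,000 mm², so w ≈ 1264.1 mm and w√2 ≈ 1787.8 mm → Z0 = 1264 × 1788 mm.
Z1: ⌊1788/2⌋ × 1264 = 894 × 1264 mm
Z2: ⌊1264/2⌋ × 894 = 632 × 894 mm
Z3: ⌊894/2⌋ × 632 = 447 × 632 mm
Z4: ⌊632/2⌋ × 447 = 316 × 447 mm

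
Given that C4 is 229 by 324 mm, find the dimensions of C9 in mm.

C5: ⌊324/2⌋ × 229 = 162 × 229 mm
C6: ⌊229/2⌋ × 162 = 114 × 162 mm
C7: ⌊162/2⌋ × 114 = 81 × 114 mm
C8: ⌊114/2⌋ × 81 = 57 × 81 mm
C9: ⌊81/2⌋ × 57 = 40 × 57 mm

40 × 57 mm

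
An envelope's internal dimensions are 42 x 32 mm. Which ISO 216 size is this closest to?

B10 (31 × 44 mm)

Aspect ratio 42/32 ≈ 1.312 (ISO target is √2 ≈ 1.414).
In the B-series (B0 = 1000 × 1414 mm): B10 = 31 × 44 mm.
Off by 3 mm total — nearest standard size.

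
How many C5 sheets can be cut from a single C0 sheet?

32

Each ISO step halves the sheet: 1 × C0 → 2 × C1 → 4 × C2 → 8 × C3 → …
From C0 to C5 is 5 halving steps: 2^5 = 32.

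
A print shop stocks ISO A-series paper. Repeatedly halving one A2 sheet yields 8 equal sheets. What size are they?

A5

8 = 2^3, so 3 halving steps.
A2 → A3 → … → A5 after 3 steps.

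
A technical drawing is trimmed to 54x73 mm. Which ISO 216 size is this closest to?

Aspect ratio 73/54 ≈ 1.352 (ISO target is √2 ≈ 1.414).
In the A-series (A0 area = 1 m²): A8 = 52 × 74 mm.
Off by 3 mm total — nearest standard size.

A8 (52 × 74 mm)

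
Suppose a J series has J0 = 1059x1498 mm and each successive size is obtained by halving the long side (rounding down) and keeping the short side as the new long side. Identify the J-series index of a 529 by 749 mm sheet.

J0: 1059 × 1498 mm
J1: 749 × 1059 mm
J2: 529 × 749 mm
J3: 374 × 529 mm
→ matches J2.

J2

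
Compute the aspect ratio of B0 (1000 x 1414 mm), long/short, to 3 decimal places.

1414 / 1000 = 1.414
Matches √2 ≈ 1.414 — the ISO 216 defining ratio.

1.414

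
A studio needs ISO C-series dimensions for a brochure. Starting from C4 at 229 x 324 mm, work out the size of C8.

C5: ⌊324/2⌋ × 229 = 162 × 229 mm
C6: ⌊229/2⌋ × 162 = 114 × 162 mm
C7: ⌊162/2⌋ × 114 = 81 × 114 mm
C8: ⌊114/2⌋ × 81 = 57 × 81 mm

57 × 81 mm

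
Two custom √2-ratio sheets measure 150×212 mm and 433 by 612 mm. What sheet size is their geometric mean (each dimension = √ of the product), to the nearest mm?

255 × 360 mm

Short side: √(150 · 433) = √64950 ≈ 254.9 → 255 mm
Long side: √(212 · 612) = √129744 ≈ 360.2 → 360 mm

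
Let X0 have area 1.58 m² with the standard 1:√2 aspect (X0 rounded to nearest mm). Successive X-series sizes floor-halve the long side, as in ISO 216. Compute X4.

Let X0's short side be w mm. w · w√2 = 1.58 m² = 1,580,000 mm², so w ≈ 1057.0 mm and w√2 ≈ 1494.8 mm → X0 = 1057 × 1495 mm.
X1: ⌊1495/2⌋ × 1057 = 747 × 1057 mm
X2: ⌊1057/2⌋ × 747 = 528 × 747 mm
X3: ⌊747/2⌋ × 528 = 373 × 528 mm
X4: ⌊528/2⌋ × 373 = 264 × 373 mm

264 × 373 mm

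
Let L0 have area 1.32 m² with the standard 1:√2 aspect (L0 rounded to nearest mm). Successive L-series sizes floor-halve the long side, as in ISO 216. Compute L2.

Let L0's short side be w mm. w · w√2 = 1.32 m² = 1,320,000 mm², so w ≈ 966.1 mm and w√2 ≈ 1366.3 mm → L0 = 966 × 1366 mm.
L1: ⌊1366/2⌋ × 966 = 683 × 966 mm
L2: ⌊966/2⌋ × 683 = 483 × 683 mm

483 × 683 mm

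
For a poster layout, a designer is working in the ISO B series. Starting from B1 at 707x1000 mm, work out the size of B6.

B2: ⌊1000/2⌋ × 707 = 500 × 707 mm
B3: ⌊707/2⌋ × 500 = 353 × 500 mm
B4: ⌊500/2⌋ × 353 = 250 × 353 mm
B5: ⌊353/2⌋ × 250 = 176 × 250 mm
B6: ⌊250/2⌋ × 176 = 125 × 176 mm

125 × 176 mm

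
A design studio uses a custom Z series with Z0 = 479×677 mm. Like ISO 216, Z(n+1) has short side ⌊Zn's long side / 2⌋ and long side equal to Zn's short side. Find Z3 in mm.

Z1: ⌊677/2⌋ × 479 = 338 × 479 mm
Z2: ⌊479/2⌋ × 338 = 239 × 338 mm
Z3: ⌊338/2⌋ × 239 = 169 × 239 mm

169 × 239 mm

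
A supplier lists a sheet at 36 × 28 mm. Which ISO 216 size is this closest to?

A10 (26 × 37 mm)

Aspect ratio 36/28 ≈ 1.286 (ISO target is √2 ≈ 1.414).
In the A-series (A0 area = 1 m²): A10 = 26 × 37 mm.
Off by 3 mm total — nearest standard size.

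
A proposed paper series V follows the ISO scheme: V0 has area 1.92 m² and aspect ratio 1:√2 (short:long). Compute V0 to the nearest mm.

Let the short side be w mm. Then w · w√2 = 1.92 m² = 1,920,000 mm².
w² = 1,920,000/√2, so w ≈ 1165.2 mm; long side = w√2 ≈ 1647.8 mm.

1165 × 1648 mm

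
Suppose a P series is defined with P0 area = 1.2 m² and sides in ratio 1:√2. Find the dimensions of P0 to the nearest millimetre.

921 × 1303 mm

Let the short side be w mm. Then w · w√2 = 1.2 m² = 1,200,000 mm².
w² = 1,200,000/√2, so w ≈ 921.2 mm; long side = w√2 ≈ 1302.7 mm.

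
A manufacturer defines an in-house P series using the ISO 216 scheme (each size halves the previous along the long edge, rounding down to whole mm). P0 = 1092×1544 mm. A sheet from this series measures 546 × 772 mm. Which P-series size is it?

P0: 1092 × 1544 mm
P1: 772 × 1092 mm
P2: 546 × 772 mm
P3: 386 × 546 mm
→ matches P2.

P2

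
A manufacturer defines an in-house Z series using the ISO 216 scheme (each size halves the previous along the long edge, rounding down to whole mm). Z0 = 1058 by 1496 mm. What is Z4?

264 × 374 mm

Z1: ⌊1496/2⌋ × 1058 = 748 × 1058 mm
Z2: ⌊1058/2⌋ × 748 = 529 × 748 mm
Z3: ⌊748/2⌋ × 529 = 374 × 529 mm
Z4: ⌊529/2⌋ × 374 = 264 × 374 mm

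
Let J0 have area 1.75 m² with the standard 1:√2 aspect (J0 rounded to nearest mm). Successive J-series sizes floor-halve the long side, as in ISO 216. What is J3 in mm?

Let J0's short side be w mm. w · w√2 = 1.75 m² = 1,750,000 mm², so w ≈ 1112.4 mm and w√2 ≈ 1573.2 mm → J0 = 1112 × 1573 mm.
J1: ⌊1573/2⌋ × 1112 = 786 × 1112 mm
J2: ⌊1112/2⌋ × 786 = 556 × 786 mm
J3: ⌊786/2⌋ × 556 = 393 × 556 mm

393 × 556 mm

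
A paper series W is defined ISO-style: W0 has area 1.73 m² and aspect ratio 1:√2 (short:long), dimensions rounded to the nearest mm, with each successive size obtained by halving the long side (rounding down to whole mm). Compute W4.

276 × 391 mm

Let W0's short side be w mm. w · w√2 = 1.73 m² = 1,730,000 mm², so w ≈ 1106.0 mm and w√2 ≈ 1564.2 mm → W0 = 1106 × 1564 mm.
W1: ⌊1564/2⌋ × 1106 = 782 × 1106 mm
W2: ⌊1106/2⌋ × 782 = 553 × 782 mm
W3: ⌊782/2⌋ × 553 = 391 × 553 mm
W4: ⌊553/2⌋ × 391 = 276 × 391 mm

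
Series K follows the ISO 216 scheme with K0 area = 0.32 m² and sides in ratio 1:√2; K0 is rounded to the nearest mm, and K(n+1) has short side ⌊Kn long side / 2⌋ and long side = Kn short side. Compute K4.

119 × 168 mm

Let K0's short side be w mm. w · w√2 = 0.32 m² = 320,000 mm², so w ≈ 475.7 mm and w√2 ≈ 672.7 mm → K0 = 476 × 673 mm.
K1: ⌊673/2⌋ × 476 = 336 × 476 mm
K2: ⌊476/2⌋ × 336 = 238 × 336 mm
K3: ⌊336/2⌋ × 238 = 168 × 238 mm
K4: ⌊238/2⌋ × 168 = 119 × 168 mm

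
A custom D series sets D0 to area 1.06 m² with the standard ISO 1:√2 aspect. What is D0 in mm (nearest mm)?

866 × 1224 mm

Let the short side be w mm. Then w · w√2 = 1.06 m² = 1,060,000 mm².
w² = 1,060,000/√2, so w ≈ 865.8 mm; long side = w√2 ≈ 1224.4 mm.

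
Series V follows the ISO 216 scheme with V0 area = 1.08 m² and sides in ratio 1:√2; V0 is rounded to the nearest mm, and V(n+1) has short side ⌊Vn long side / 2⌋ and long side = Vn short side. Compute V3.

Let V0's short side be w mm. w · w√2 = 1.08 m² = 1,080,000 mm², so w ≈ 873.9 mm and w√2 ≈ 1235.9 mm → V0 = 874 × 1236 mm.
V1: ⌊1236/2⌋ × 874 = 618 × 874 mm
V2: ⌊874/2⌋ × 618 = 437 × 618 mm
V3: ⌊618/2⌋ × 437 = 309 × 437 mm

309 × 437 mm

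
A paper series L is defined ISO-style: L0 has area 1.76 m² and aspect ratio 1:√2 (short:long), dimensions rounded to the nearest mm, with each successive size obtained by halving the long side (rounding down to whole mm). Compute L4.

279 × 394 mm

Let L0's short side be w mm. w · w√2 = 1.76 m² = 1,760,000 mm², so w ≈ 1115.6 mm and w√2 ≈ 1577.7 mm → L0 = 1116 × 1578 mm.
L1: ⌊1578/2⌋ × 1116 = 789 × 1116 mm
L2: ⌊1116/2⌋ × 789 = 558 × 789 mm
L3: ⌊789/2⌋ × 558 = 394 × 558 mm
L4: ⌊558/2⌋ × 394 = 279 × 394 mm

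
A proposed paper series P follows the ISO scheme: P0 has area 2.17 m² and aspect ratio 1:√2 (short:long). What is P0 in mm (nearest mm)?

Let the short side be w mm. Then w · w√2 = 2.17 m² = 2,170,000 mm².
w² = 2,170,000/√2, so w ≈ 1238.7 mm; long side = w√2 ≈ 1751.8 mm.

1239 × 1752 mm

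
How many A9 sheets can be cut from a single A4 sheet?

Each ISO step halves the sheet: 1 × A4 → 2 × A5 → 4 × A6 → 8 × A7 → …
From A4 to A9 is 5 halving steps: 2^5 = 32.

32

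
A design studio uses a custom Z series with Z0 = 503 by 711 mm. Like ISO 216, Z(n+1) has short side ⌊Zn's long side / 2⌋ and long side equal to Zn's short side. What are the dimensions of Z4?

125 × 177 mm

Z1: ⌊711/2⌋ × 503 = 355 × 503 mm
Z2: ⌊503/2⌋ × 355 = 251 × 355 mm
Z3: ⌊355/2⌋ × 251 = 177 × 251 mm
Z4: ⌊251/2⌋ × 177 = 125 × 177 mm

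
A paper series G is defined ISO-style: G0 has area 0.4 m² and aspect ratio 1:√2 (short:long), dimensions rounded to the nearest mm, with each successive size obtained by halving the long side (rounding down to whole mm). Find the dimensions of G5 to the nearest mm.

94 × 133 mm

Let G0's short side be w mm. w · w√2 = 0.4 m² = 400,000 mm², so w ≈ 531.8 mm and w√2 ≈ 752.1 mm → G0 = 532 × 752 mm.
G1: ⌊752/2⌋ × 532 = 376 × 532 mm
G2: ⌊532/2⌋ × 376 = 266 × 376 mm
G3: ⌊376/2⌋ × 266 = 188 × 266 mm
G4: ⌊266/2⌋ × 188 = 133 × 188 mm
G5: ⌊188/2⌋ × 133 = 94 × 133 mm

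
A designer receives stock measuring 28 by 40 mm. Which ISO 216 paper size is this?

Aspect ratio 40/28 ≈ 1.429 — close to the ISO √2 ≈ 1.414.
In the C-series (envelope sizes, between A and B): C10 = 28 × 40 mm.

C10 (28 × 40 mm)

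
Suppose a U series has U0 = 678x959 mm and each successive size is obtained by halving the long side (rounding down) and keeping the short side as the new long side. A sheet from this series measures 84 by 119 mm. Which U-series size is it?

U0: 678 × 959 mm
U1: 479 × 678 mm
U2: 339 × 479 mm
U3: 239 × 339 mm
U4: 169 × 239 mm
U5: 119 × 169 mm
U6: 84 × 119 mm
U7: 59 × 84 mm
→ matches U6.

U6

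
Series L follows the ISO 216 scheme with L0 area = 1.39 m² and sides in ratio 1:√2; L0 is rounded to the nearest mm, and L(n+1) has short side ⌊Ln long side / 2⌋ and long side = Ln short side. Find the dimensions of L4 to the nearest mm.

247 × 350 mm

Let L0's short side be w mm. w · w√2 = 1.39 m² = 1,390,000 mm², so w ≈ 991.4 mm and w√2 ≈ 1402.1 mm → L0 = 991 × 1402 mm.
L1: ⌊1402/2⌋ × 991 = 701 × 991 mm
L2: ⌊991/2⌋ × 701 = 495 × 701 mm
L3: ⌊701/2⌋ × 495 = 350 × 495 mm
L4: ⌊495/2⌋ × 350 = 247 × 350 mm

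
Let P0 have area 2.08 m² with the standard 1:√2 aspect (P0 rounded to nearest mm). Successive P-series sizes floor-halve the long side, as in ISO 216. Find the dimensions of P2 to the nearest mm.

Let P0's short side be w mm. w · w√2 = 2.08 m² = 2,080,000 mm², so w ≈ 1212.8 mm and w√2 ≈ 1715.1 mm → P0 = 1213 × 1715 mm.
P1: ⌊1715/2⌋ × 1213 = 857 × 1213 mm
P2: ⌊1213/2⌋ × 857 = 606 × 857 mm

606 × 857 mm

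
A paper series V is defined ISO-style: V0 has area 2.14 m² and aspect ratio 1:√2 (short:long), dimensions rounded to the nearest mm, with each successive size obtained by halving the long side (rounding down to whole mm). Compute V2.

615 × 870 mm

Let V0's short side be w mm. w · w√2 = 2.14 m² = 2,140,000 mm², so w ≈ 1230.1 mm and w√2 ≈ 1739.7 mm → V0 = 1230 × 1740 mm.
V1: ⌊1740/2⌋ × 1230 = 870 × 1230 mm
V2: ⌊1230/2⌋ × 870 = 615 × 870 mm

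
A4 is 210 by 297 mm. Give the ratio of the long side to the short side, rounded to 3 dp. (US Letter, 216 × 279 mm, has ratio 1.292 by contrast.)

297 / 210 = 1.414
Matches √2 ≈ 1.414 — the ISO 216 defining ratio.

1.414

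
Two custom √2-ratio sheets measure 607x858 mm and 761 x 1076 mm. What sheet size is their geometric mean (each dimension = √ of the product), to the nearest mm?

680 × 961 mm

Short side: √(607 · 761) = √461927 ≈ 679.7 → 680 mm
Long side: √(858 · 1076) = √923208 ≈ 960.8 → 961 mm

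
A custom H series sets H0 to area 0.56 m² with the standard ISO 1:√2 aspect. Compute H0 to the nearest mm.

Let the short side be w mm. Then w · w√2 = 0.56 m² = 560,000 mm².
w² = 560,000/√2, so w ≈ 629.3 mm; long side = w√2 ≈ 889.9 mm.

629 × 890 mm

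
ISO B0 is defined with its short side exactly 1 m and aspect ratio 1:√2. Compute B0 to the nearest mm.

Short side = 1000 mm; long side = 1000√2 ≈ 1414.2 mm.

1000 × 1414 mm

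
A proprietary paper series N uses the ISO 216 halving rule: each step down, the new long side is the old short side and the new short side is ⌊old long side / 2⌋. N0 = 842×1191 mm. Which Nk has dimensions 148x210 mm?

N0: 842 × 1191 mm
N1: 595 × 842 mm
N2: 421 × 595 mm
N3: 297 × 421 mm
N4: 210 × 297 mm
N5: 148 × 210 mm
N6: 105 × 148 mm
→ matches N5.

N5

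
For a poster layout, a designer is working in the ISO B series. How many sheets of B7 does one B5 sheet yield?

4

Each ISO step halves the sheet: 1 × B5 → 2 × B6 → 4 × B7
From B5 to B7 is 2 halving steps: 2^2 = 4.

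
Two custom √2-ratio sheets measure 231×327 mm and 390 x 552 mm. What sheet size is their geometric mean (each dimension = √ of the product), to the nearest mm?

Short side: √(231 · 390) = √90090 ≈ 300.1 → 300 mm
Long side: √(327 · 552) = √180504 ≈ 424.9 → 425 mm

300 × 425 mm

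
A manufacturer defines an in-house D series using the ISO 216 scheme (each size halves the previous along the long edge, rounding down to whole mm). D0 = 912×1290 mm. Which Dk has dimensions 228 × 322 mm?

D4

D0: 912 × 1290 mm
D1: 645 × 912 mm
D2: 456 × 645 mm
D3: 322 × 456 mm
D4: 228 × 322 mm
D5: 161 × 228 mm
→ matches D4.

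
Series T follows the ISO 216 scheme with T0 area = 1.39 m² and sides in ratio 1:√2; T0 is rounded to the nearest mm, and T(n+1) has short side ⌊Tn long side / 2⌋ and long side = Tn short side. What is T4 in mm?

Let T0's short side be w mm. w · w√2 = 1.39 m² = 1,390,000 mm², so w ≈ 991.4 mm and w√2 ≈ 1402.1 mm → T0 = 991 × 1402 mm.
T1: ⌊1402/2⌋ × 991 = 701 × 991 mm
T2: ⌊991/2⌋ × 701 = 495 × 701 mm
T3: ⌊701/2⌋ × 495 = 350 × 495 mm
T4: ⌊495/2⌋ × 350 = 247 × 350 mm

247 × 350 mm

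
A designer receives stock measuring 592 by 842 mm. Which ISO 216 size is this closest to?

Aspect ratio 842/592 ≈ 1.422 — close to the ISO √2 ≈ 1.414.
In the A-series (A0 area = 1 m²): A1 = 594 × 841 mm.
Off by 3 mm total — nearest standard size.

A1 (594 × 841 mm)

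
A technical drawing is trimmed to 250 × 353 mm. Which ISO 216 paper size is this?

Aspect ratio 353/250 ≈ 1.412 — close to the ISO √2 ≈ 1.414.
In the B-series (B0 = 1000 × 1414 mm): B4 = 250 × 353 mm.

B4 (250 × 353 mm)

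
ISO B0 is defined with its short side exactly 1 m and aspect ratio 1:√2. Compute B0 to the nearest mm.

1000 × 1414 mm

Short side = 1000 mm; long side = 1000√2 ≈ 1414.2 mm.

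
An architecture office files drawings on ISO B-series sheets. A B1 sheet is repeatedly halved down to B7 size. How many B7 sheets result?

64

Each ISO step halves the sheet: 1 × B1 → 2 × B2 → 4 × B3 → 8 × B4 → …
From B1 to B7 is 6 halving steps: 2^6 = 64.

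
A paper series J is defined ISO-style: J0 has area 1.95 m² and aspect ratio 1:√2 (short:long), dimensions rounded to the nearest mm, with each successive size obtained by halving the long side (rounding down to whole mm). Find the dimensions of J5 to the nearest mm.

207 × 293 mm

Let J0's short side be w mm. w · w√2 = 1.95 m² = 1,950,000 mm², so w ≈ 1174.2 mm and w√2 ≈ 1660.6 mm → J0 = 1174 × 1661 mm.
J1: ⌊1661/2⌋ × 1174 = 830 × 1174 mm
J2: ⌊1174/2⌋ × 830 = 587 × 830 mm
J3: ⌊830/2⌋ × 587 = 415 × 587 mm
J4: ⌊587/2⌋ × 415 = 293 × 415 mm
J5: ⌊415/2⌋ × 293 = 207 × 293 mm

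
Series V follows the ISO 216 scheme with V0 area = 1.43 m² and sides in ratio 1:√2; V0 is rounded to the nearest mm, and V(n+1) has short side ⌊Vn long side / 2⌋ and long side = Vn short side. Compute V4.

Let V0's short side be w mm. w · w√2 = 1.43 m² = 1,430,000 mm², so w ≈ 1005.6 mm and w√2 ≈ 1422.1 mm → V0 = 1006 × 1422 mm.
V1: ⌊1422/2⌋ × 1006 = 711 × 1006 mm
V2: ⌊1006/2⌋ × 711 = 503 × 711 mm
V3: ⌊711/2⌋ × 503 = 355 × 503 mm
V4: ⌊503/2⌋ × 355 = 251 × 355 mm

251 × 355 mm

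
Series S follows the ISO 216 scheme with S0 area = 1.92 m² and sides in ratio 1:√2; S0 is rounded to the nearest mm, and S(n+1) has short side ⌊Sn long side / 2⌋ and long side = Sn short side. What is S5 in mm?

206 × 291 mm

Let S0's short side be w mm. w · w√2 = 1.92 m² = 1,920,000 mm², so w ≈ 1165.2 mm and w√2 ≈ 1647.8 mm → S0 = 1165 × 1648 mm.
S1: ⌊1648/2⌋ × 1165 = 824 × 1165 mm
S2: ⌊1165/2⌋ × 824 = 582 × 824 mm
S3: ⌊824/2⌋ × 582 = 412 × 582 mm
S4: ⌊582/2⌋ × 412 = 291 × 412 mm
S5: ⌊412/2⌋ × 291 = 206 × 291 mm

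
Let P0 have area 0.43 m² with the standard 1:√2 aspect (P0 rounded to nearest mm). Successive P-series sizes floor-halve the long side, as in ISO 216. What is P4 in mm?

137 × 195 mm

Let P0's short side be w mm. w · w√2 = 0.43 m² = 430,000 mm², so w ≈ 551.4 mm and w√2 ≈ 779.8 mm → P0 = 551 × 780 mm.
P1: ⌊780/2⌋ × 551 = 390 × 551 mm
P2: ⌊551/2⌋ × 390 = 275 × 390 mm
P3: ⌊390/2⌋ × 275 = 195 × 275 mm
P4: ⌊275/2⌋ × 195 = 137 × 195 mm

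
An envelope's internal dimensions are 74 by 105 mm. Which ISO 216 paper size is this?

Aspect ratio 105/74 ≈ 1.419 — close to the ISO √2 ≈ 1.414.
In the A-series (A0 area = 1 m²): A7 = 74 × 105 mm.

A7 (74 × 105 mm)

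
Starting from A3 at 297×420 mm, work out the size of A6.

105 × 148 mm

A4: ⌊420/2⌋ × 297 = 210 × 297 mm
A5: ⌊297/2⌋ × 210 = 148 × 210 mm
A6: ⌊210/2⌋ × 148 = 105 × 148 mm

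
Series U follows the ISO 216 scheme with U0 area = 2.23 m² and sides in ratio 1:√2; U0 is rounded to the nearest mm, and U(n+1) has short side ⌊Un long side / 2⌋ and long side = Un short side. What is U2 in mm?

628 × 888 mm

Let U0's short side be w mm. w · w√2 = 2.23 m² = 2,230,000 mm², so w ≈ 1255.7 mm and w√2 ≈ 1775.9 mm → U0 = 1256 × 1776 mm.
U1: ⌊1776/2⌋ × 1256 = 888 × 1256 mm
U2: ⌊1256/2⌋ × 888 = 628 × 888 mm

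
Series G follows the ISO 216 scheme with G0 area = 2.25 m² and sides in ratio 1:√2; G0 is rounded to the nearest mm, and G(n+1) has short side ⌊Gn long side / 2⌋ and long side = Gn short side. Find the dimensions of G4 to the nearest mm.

315 × 446 mm

Let G0's short side be w mm. w · w√2 = 2.25 m² = 2,250,000 mm², so w ≈ 1261.3 mm and w√2 ≈ 1783.8 mm → G0 = 1261 × 1784 mm.
G1: ⌊1784/2⌋ × 1261 = 892 × 1261 mm
G2: ⌊1261/2⌋ × 892 = 630 × 892 mm
G3: ⌊892/2⌋ × 630 = 446 × 630 mm
G4: ⌊630/2⌋ × 446 = 315 × 446 mm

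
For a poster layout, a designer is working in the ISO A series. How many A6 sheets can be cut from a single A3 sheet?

8

Each ISO step halves the sheet: 1 × A3 → 2 × A4 → 4 × A5 → 8 × A6
From A3 to A6 is 3 halving steps: 2^3 = 8.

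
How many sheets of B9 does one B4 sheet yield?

B4 = 250 × 353 mm; B9 = 44 × 62 mm.
Each halving step doubles the count; 5 steps from B4 to B9.
2^5 = 32.

32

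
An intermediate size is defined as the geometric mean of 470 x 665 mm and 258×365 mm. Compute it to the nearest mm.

Short side: √(470 · 258) = √121260 ≈ 348.2 → 348 mm
Long side: √(665 · 365) = √242725 ≈ 492.7 → 493 mm

348 × 493 mm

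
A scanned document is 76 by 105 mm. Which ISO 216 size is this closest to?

Aspect ratio 105/76 ≈ 1.382 (ISO target is √2 ≈ 1.414).
In the A-series (A0 area = 1 m²): A7 = 74 × 105 mm.
Off by 2 mm total — nearest standard size.

A7 (74 × 105 mm)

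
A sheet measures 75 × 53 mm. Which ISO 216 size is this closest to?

Aspect ratio 75/53 ≈ 1.415 — close to the ISO √2 ≈ 1.414.
In the A-series (A0 area = 1 m²): A8 = 52 × 74 mm.
Off by 2 mm total — nearest standard size.

A8 (52 × 74 mm)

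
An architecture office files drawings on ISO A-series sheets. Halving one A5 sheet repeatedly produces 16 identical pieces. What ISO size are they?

16 = 2^4, so 4 halving steps.
A5 → A6 → … → A9 after 4 steps.

A9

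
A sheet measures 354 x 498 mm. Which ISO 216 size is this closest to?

Aspect ratio 498/354 ≈ 1.407 — close to the ISO √2 ≈ 1.414.
In the B-series (B0 = 1000 × 1414 mm): B3 = 353 × 500 mm.
Off by 3 mm total — nearest standard size.

B3 (353 × 500 mm)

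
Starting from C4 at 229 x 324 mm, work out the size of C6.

114 × 162 mm

C5: ⌊324/2⌋ × 229 = 162 × 229 mm
C6: ⌊229/2⌋ × 162 = 114 × 162 mm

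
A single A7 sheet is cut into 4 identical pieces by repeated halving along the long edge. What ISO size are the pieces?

A9

4 = 2^2, so 2 halving steps.
A7 → A8 → … → A9 after 2 steps.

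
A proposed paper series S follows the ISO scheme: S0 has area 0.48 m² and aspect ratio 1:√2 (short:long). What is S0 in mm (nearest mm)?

Let the short side be w mm. Then w · w√2 = 0.48 m² = 480,000 mm².
w² = 480,000/√2, so w ≈ 582.6 mm; long side = w√2 ≈ 823.9 mm.

583 × 824 mm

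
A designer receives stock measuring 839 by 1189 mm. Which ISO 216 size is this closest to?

A0 (841 × 1189 mm)

Aspect ratio 1189/839 ≈ 1.417 — close to the ISO √2 ≈ 1.414.
In the A-series (A0 area = 1 m²): A0 = 841 × 1189 mm.
Off by 2 mm total — nearest standard size.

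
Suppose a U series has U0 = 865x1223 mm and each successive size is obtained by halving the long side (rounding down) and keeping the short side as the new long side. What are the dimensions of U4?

216 × 305 mm

U1: ⌊1223/2⌋ × 865 = 611 × 865 mm
U2: ⌊865/2⌋ × 611 = 432 × 611 mm
U3: ⌊611/2⌋ × 432 = 305 × 432 mm
U4: ⌊432/2⌋ × 305 = 216 × 305 mm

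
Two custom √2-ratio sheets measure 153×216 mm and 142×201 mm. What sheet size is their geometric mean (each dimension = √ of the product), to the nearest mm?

Short side: √(153 · 142) = √21726 ≈ 147.4 → 147 mm
Long side: √(216 · 201) = √43416 ≈ 208.4 → 208 mm

147 × 208 mm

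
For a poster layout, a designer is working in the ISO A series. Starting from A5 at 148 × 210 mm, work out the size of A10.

A6: ⌊210/2⌋ × 148 = 105 × 148 mm
A7: ⌊148/2⌋ × 105 = 74 × 105 mm
A8: ⌊105/2⌋ × 74 = 52 × 74 mm
A9: ⌊74/2⌋ × 52 = 37 × 52 mm
A10: ⌊52/2⌋ × 37 = 26 × 37 mm

26 × 37 mm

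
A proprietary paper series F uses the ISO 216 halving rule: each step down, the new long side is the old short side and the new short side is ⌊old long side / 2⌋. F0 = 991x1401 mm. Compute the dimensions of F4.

247 × 350 mm

F1: ⌊1401/2⌋ × 991 = 700 × 991 mm
F2: ⌊991/2⌋ × 700 = 495 × 700 mm
F3: ⌊700/2⌋ × 495 = 350 × 495 mm
F4: ⌊495/2⌋ × 350 = 247 × 350 mm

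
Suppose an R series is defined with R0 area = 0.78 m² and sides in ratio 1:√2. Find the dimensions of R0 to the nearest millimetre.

Let the short side be w mm. Then w · w√2 = 0.78 m² = 780,000 mm².
w² = 780,000/√2, so w ≈ 742.7 mm; long side = w√2 ≈ 1050.3 mm.

743 × 1050 mm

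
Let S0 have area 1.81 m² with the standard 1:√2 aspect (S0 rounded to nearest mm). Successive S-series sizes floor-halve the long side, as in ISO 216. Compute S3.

400 × 565 mm

Let S0's short side be w mm. w · w√2 = 1.81 m² = 1,810,000 mm², so w ≈ 1131.3 mm and w√2 ≈ 1599.9 mm → S0 = 1131 × 1600 mm.
S1: ⌊1600/2⌋ × 1131 = 800 × 1131 mm
S2: ⌊1131/2⌋ × 800 = 565 × 800 mm
S3: ⌊800/2⌋ × 565 = 400 × 565 mm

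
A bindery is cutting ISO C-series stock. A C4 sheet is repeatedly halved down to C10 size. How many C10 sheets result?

Each ISO step halves the sheet: 1 × C4 → 2 × C5 → 4 × C6 → 8 × C7 → …
From C4 to C10 is 6 halving steps: 2^6 = 64.

64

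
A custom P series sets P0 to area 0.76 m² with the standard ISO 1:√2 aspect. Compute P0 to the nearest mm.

733 × 1037 mm

Let the short side be w mm. Then w · w√2 = 0.76 m² = 760,000 mm².
w² = 760,000/√2, so w ≈ 733.1 mm; long side = w√2 ≈ 1036.7 mm.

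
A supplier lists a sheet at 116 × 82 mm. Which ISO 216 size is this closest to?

Aspect ratio 116/82 ≈ 1.415 — close to the ISO √2 ≈ 1.414.
In the C-series (envelope sizes, between A and B): C7 = 81 × 114 mm.
Off by 3 mm total — nearest standard size.

C7 (81 × 114 mm)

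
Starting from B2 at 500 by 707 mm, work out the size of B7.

B3: ⌊707/2⌋ × 500 = 353 × 500 mm
B4: ⌊500/2⌋ × 353 = 250 × 353 mm
B5: ⌊353/2⌋ × 250 = 176 × 250 mm
B6: ⌊250/2⌋ × 176 = 125 × 176 mm
B7: ⌊176/2⌋ × 125 = 88 × 125 mm

88 × 125 mm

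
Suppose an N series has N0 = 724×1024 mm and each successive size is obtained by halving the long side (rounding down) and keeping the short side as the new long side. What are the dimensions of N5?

N1: ⌊1024/2⌋ × 724 = 512 × 724 mm
N2: ⌊724/2⌋ × 512 = 362 × 512 mm
N3: ⌊512/2⌋ × 362 = 256 × 362 mm
N4: ⌊362/2⌋ × 256 = 181 × 256 mm
N5: ⌊256/2⌋ × 181 = 128 × 181 mm

128 × 181 mm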